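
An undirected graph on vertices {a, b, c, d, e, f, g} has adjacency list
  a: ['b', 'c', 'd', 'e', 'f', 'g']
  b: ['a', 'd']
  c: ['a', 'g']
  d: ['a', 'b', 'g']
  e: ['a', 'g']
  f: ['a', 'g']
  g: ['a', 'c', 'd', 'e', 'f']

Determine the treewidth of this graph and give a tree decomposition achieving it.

Treewidth 2.
Bags: B1 = {a, d, g}  B2 = {a, e, g}  B3 = {a, c, g}  B4 = {a, b, d}  B5 = {a, f, g}
Tree: B1–B2, B2–B3, B1–B4, B3–B5

Each bag holds 3 vertices, so the decomposition has width 2, which upper-bounds the treewidth. Conversely, {a, d, g} is a clique of size 3, and the vertices of any clique must share a bag in every tree decomposition; so some bag has ≥ 3 vertices and tw(G) ≥ 2. Combining the bounds, tw(G) = 2.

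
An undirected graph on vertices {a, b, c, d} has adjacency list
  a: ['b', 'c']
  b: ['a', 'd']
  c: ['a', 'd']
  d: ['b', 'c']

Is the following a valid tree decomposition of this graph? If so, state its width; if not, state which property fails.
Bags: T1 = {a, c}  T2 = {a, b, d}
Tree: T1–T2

A tree decomposition must satisfy three properties: every vertex lies in some bag; for every edge, both endpoints lie together in some bag; and for every vertex, the bags containing it form a connected subtree. Here edge (d,c) lies in no bag, so the decomposition is invalid.

No — edge (d,c) lies in no bag.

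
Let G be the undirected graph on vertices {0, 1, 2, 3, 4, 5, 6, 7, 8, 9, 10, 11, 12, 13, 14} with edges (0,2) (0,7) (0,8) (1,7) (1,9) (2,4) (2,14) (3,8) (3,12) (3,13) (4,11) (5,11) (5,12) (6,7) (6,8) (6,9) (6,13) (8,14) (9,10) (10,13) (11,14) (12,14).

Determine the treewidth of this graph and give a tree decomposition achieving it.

Treewidth 3.
Bags: B1 = {4, 5, 11, 12}  B2 = {4, 11, 12, 14}  B3 = {2, 4, 12, 14}  B4 = {2, 3, 12, 14}  B5 = {2, 3, 8, 14}  B6 = {0, 2, 3, 8}  B7 = {0, 3, 8, 13}  B8 = {0, 6, 8, 13}  B9 = {0, 6, 7, 13}  B10 = {6, 7, 10, 13}  B11 = {6, 7, 9, 10}  B12 = {1, 7, 9, 10}
Tree: B1–B2, B2–B3, B3–B4, B4–B5, B5–B6, B6–B7, B7–B8, B8–B9, B9–B10, B10–B11, B11–B12

Every bag has size at most 4, so the width is 4 − 1 = 3 and tw(G) ≤ 3. For the lower bound: the 4 vertex sets {4,5,11}, {12}, {14}, {0,2,3,8} are disjoint, each induces a connected subgraph, and every pair is joined by at least one edge of G. Contracting each set to a single vertex therefore yields K_{4} as a minor, and since treewidth is minor-monotone, tw(G) ≥ tw(K_{4}) = 3. Therefore the treewidth is 3.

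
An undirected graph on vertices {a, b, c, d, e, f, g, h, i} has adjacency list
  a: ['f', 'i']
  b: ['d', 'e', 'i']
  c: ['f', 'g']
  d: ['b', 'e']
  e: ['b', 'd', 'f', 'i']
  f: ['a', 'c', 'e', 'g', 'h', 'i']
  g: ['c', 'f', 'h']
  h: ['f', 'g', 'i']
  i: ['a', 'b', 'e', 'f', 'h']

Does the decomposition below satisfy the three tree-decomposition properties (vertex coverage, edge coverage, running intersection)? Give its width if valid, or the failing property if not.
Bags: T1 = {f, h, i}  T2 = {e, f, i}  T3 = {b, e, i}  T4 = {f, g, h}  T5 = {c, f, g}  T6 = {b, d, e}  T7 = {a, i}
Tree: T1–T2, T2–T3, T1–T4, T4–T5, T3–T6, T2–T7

No — edge (f,a) lies in no bag.

A tree decomposition must satisfy three properties: every vertex lies in some bag; for every edge, both endpoints lie together in some bag; and for every vertex, the bags containing it form a connected subtree. Here edge (f,a) lies in no bag, so the decomposition is invalid.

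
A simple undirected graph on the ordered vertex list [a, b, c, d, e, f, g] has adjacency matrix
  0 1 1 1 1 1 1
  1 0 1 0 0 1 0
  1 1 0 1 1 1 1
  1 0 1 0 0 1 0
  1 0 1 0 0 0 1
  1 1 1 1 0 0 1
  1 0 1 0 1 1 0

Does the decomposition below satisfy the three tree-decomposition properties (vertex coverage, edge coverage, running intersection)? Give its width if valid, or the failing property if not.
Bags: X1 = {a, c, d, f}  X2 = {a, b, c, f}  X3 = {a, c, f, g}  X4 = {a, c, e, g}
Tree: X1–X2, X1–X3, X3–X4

Yes; width 3.

Vertex coverage: the bags together contain {a, b, c, d, e, f, g}, the full vertex set. Edge coverage: each edge of G has both endpoints in at least one bag. Running intersection: for every vertex, the bags containing it form a connected subtree. All three properties hold, so this is a valid tree decomposition of width max|bag| − 1 = 3, and hence tw(G) ≤ 3.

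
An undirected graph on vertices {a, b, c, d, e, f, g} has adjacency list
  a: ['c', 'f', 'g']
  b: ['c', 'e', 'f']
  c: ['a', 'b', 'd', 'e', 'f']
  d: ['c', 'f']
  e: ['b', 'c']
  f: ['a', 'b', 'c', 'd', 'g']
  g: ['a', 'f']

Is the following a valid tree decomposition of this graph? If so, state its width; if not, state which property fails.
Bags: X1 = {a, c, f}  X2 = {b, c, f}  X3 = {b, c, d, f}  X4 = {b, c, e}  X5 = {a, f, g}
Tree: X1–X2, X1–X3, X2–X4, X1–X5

No — bags containing vertex b are not connected in the tree.

A tree decomposition must satisfy three properties: every vertex lies in some bag; for every edge, both endpoints lie together in some bag; and for every vertex, the bags containing it form a connected subtree. Here bags containing vertex b are not connected in the tree, so the decomposition is invalid.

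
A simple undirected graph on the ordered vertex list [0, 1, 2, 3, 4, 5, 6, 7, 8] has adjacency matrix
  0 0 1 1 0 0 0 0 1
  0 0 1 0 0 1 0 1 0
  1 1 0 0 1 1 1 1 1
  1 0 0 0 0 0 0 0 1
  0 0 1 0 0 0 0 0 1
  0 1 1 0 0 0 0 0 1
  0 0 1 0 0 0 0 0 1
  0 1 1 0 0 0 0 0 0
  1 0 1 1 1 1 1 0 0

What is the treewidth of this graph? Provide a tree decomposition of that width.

Each bag holds 3 vertices, so the decomposition has width 2, which upper-bounds the treewidth. For the lower bound, the 3 vertices {0, 2, 8} are pairwise adjacent, and any tree decomposition puts a clique entirely inside one bag — forcing width ≥ 2. Hence tw(G) = 2 exactly.

Treewidth 2.
One optimal decomposition is:
Bags: B1 = {0, 2, 8}  B2 = {2, 5, 8}  B3 = {1, 2, 5}  B4 = {2, 6, 8}  B5 = {1, 2, 7}  B6 = {2, 4, 8}  B7 = {0, 3, 8}
Tree: B1–B2, B2–B3, B2–B4, B3–B5, B2–B6, B1–B7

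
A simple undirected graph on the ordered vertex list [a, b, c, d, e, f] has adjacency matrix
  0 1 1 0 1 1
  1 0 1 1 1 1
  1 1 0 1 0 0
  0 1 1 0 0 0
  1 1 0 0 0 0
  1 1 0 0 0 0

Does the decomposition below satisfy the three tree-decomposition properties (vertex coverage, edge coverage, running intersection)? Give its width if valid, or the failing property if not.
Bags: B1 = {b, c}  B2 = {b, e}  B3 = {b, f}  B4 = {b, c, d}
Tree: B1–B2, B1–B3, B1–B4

A tree decomposition must satisfy three properties: every vertex lies in some bag; for every edge, both endpoints lie together in some bag; and for every vertex, the bags containing it form a connected subtree. Here vertex a appears in no bag, so the decomposition is invalid.

No — vertex a appears in no bag.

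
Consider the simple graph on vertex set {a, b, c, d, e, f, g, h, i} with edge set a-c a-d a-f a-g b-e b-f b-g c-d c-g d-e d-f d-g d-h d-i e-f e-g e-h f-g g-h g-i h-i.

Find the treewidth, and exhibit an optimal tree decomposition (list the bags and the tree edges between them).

Treewidth 3.
One optimal decomposition is:
Bags: B1 = {d, e, f, g}  B2 = {d, e, g, h}  B3 = {a, d, f, g}  B4 = {a, c, d, g}  B5 = {d, g, h, i}  B6 = {b, e, f, g}
Tree: B1–B2, B1–B3, B3–B4, B2–B5, B1–B6

Each bag holds 4 vertices, so the decomposition has width 3, which upper-bounds the treewidth. Conversely, {d, e, g, h} is a clique of size 4, and the vertices of any clique must share a bag in every tree decomposition; so some bag has ≥ 4 vertices and tw(G) ≥ 3. Combining the bounds, tw(G) = 3.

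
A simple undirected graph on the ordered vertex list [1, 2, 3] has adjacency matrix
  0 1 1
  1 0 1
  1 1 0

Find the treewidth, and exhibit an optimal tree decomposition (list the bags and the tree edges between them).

With just one bag of size 3, the width is 3 − 1 = 2, so tw(G) ≤ 2. On the other hand G contains the 3-clique {1, 2, 3}. A clique must lie in a single bag of any decomposition, so no decomposition can have width below 2. Combining the bounds, tw(G) = 2.

Treewidth 2.
One optimal decomposition is:
Bags: B1 = {1, 2, 3}
Tree: (single bag)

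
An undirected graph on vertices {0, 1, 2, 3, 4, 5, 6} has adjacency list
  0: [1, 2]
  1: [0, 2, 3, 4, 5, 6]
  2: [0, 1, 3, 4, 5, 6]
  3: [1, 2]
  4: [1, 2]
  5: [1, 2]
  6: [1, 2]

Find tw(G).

2

A width-2 tree decomposition is:
Bags: B1 = {1, 2, 6}  B2 = {1, 2, 5}  B3 = {1, 2, 3}  B4 = {0, 1, 2}  B5 = {1, 2, 4}
Tree: B1–B2, B1–B3, B3–B4, B2–B5
The largest bag has 3 vertices, giving width 2; this decomposition certifies tw(G) ≤ 2. Conversely, {0, 1, 2} is a clique of size 3, and the vertices of any clique must share a bag in every tree decomposition; so some bag has ≥ 3 vertices and tw(G) ≥ 2. Therefore the treewidth is 2.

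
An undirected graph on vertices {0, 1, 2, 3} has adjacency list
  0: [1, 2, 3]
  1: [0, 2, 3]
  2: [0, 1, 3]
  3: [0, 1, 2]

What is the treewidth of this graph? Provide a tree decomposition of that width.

A single bag containing all 4 vertices is trivially a valid decomposition of width 3. For the lower bound, the 4 vertices {0, 1, 2, 3} are pairwise adjacent, and any tree decomposition puts a clique entirely inside one bag — forcing width ≥ 3. The upper and lower bounds meet at 3, so that is the treewidth.

Treewidth 3.
One such decomposition:
Bags: B1 = {0, 1, 2, 3}
Tree: (single bag)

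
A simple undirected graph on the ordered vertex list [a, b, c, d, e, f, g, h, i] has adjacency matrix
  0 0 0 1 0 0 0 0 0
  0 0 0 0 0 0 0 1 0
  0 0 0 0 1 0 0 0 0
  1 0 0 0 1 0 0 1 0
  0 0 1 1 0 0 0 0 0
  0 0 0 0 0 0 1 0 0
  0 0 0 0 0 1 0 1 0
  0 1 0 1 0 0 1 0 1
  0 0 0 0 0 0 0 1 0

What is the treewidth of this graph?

1

A width-1 tree decomposition is:
Bags: B1 = {d, h}  B2 = {d, e}  B3 = {b, h}  B4 = {g, h}  B5 = {a, d}  B6 = {c, e}  B7 = {h, i}  B8 = {f, g}
Tree: B1–B2, B1–B3, B1–B4, B1–B5, B2–B6, B1–B7, B4–B8
The largest bag has 2 vertices, giving width 1; this decomposition certifies tw(G) ≤ 1. Any graph with an edge has treewidth ≥ 1, and G has the edge d–h. The upper and lower bounds meet at 1, so that is the treewidth.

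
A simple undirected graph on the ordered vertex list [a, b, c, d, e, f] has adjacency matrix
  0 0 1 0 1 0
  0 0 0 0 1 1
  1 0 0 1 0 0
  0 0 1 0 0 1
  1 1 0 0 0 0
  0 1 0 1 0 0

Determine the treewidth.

2

A width-2 tree decomposition is:
Bags: B1 = {a, c, e}  B2 = {b, c, e}  B3 = {b, c, f}  B4 = {c, d, f}
Tree: B1–B2, B2–B3, B3–B4
The largest bag has 3 vertices, giving width 2; this decomposition certifies tw(G) ≤ 2. Since c–a–e–b–f–d–c is a cycle in G, G is not acyclic. Forests are exactly the graphs of treewidth ≤ 1, so tw(G) ≥ 2. Hence tw(G) = 2 exactly.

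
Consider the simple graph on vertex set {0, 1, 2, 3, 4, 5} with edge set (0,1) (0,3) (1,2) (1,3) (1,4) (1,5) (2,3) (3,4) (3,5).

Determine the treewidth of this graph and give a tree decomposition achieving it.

Treewidth 2.
One such decomposition:
Bags: B1 = {1, 3, 4}  B2 = {1, 3, 5}  B3 = {0, 1, 3}  B4 = {1, 2, 3}
Tree: B1–B2, B2–B3, B2–B4

The largest bag has 3 vertices, giving width 2; this decomposition certifies tw(G) ≤ 2. On the other hand G contains the 3-clique {0, 1, 3}. A clique must lie in a single bag of any decomposition, so no decomposition can have width below 2. Therefore the treewidth is 2.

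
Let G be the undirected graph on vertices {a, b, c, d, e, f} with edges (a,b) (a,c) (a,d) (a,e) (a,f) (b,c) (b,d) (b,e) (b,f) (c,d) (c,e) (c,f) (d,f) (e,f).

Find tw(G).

A width-4 tree decomposition is:
Bags: B1 = {a, b, c, d, f}  B2 = {a, b, c, e, f}
Tree: B1–B2
The largest bag has 5 vertices, giving width 4; this decomposition certifies tw(G) ≤ 4. Conversely, {a, b, c, d, f} is a clique of size 5, and the vertices of any clique must share a bag in every tree decomposition; so some bag has ≥ 5 vertices and tw(G) ≥ 4. Hence tw(G) = 4 exactly.

4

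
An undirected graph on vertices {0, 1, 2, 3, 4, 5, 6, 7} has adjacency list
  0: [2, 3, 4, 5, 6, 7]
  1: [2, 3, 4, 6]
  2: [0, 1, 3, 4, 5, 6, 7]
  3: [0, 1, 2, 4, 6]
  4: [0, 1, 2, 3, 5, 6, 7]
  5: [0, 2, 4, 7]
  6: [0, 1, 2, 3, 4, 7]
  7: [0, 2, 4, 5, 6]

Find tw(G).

4

A width-4 tree decomposition is:
Bags: B1 = {0, 2, 4, 6, 7}  B2 = {0, 2, 4, 5, 7}  B3 = {0, 2, 3, 4, 6}  B4 = {1, 2, 3, 4, 6}
Tree: B1–B2, B1–B3, B3–B4
Each bag holds 5 vertices, so the decomposition has width 4, which upper-bounds the treewidth. Conversely, {0, 2, 4, 5, 7} is a clique of size 5, and the vertices of any clique must share a bag in every tree decomposition; so some bag has ≥ 5 vertices and tw(G) ≥ 4. Therefore the treewidth is 4.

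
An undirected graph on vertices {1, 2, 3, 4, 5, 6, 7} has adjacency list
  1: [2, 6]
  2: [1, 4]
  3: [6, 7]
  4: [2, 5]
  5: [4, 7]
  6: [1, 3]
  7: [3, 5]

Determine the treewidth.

A width-2 tree decomposition is:
Bags: B1 = {3, 6, 7}  B2 = {5, 6, 7}  B3 = {4, 5, 6}  B4 = {2, 4, 6}  B5 = {1, 2, 6}
Tree: B1–B2, B2–B3, B3–B4, B4–B5
The largest bag has 3 vertices, giving width 2; this decomposition certifies tw(G) ≤ 2. For the lower bound, G contains the cycle 6–3–7–5–4–2–1–6, so G is not a forest; only forests have treewidth ≤ 1, hence tw(G) ≥ 2. Therefore the treewidth is 2.

2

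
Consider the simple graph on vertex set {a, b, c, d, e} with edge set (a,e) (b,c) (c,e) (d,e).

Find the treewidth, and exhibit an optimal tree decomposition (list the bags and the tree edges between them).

Treewidth 1.
One such decomposition:
Bags: B1 = {d, e}  B2 = {c, e}  B3 = {b, c}  B4 = {a, e}
Tree: B1–B2, B2–B3, B1–B4

The largest bag has 2 vertices, giving width 1; this decomposition certifies tw(G) ≤ 1. Any graph with an edge has treewidth ≥ 1, and G has the edge d–e. Hence tw(G) = 1 exactly.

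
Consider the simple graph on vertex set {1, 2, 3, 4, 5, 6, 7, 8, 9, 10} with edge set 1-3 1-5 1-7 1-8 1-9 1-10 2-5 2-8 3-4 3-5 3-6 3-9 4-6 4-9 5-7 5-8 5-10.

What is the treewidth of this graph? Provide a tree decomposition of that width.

Treewidth 2.
Bags: B1 = {1, 5, 10}  B2 = {1, 5, 7}  B3 = {1, 5, 8}  B4 = {1, 3, 5}  B5 = {1, 3, 9}  B6 = {3, 4, 9}  B7 = {3, 4, 6}  B8 = {2, 5, 8}
Tree: B1–B2, B2–B3, B3–B4, B4–B5, B5–B6, B6–B7, B3–B8

Every bag has size at most 3, so the width is 3 − 1 = 2 and tw(G) ≤ 2. On the other hand G contains the 3-clique {1, 3, 9}. A clique must lie in a single bag of any decomposition, so no decomposition can have width below 2. Therefore the treewidth is 2.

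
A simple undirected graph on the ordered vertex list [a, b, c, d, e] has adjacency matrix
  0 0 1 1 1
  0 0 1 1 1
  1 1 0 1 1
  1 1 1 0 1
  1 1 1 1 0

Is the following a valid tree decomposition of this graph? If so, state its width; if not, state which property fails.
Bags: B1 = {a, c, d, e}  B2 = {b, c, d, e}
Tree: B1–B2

Yes; width 3.

Checking the three conditions: (i) the bags cover all of {a, b, c, d, e}; (ii) for each edge, some bag contains both endpoints; (iii) the bags containing any fixed vertex form a subtree. All hold, so the decomposition is valid with width 4 − 1 = 3.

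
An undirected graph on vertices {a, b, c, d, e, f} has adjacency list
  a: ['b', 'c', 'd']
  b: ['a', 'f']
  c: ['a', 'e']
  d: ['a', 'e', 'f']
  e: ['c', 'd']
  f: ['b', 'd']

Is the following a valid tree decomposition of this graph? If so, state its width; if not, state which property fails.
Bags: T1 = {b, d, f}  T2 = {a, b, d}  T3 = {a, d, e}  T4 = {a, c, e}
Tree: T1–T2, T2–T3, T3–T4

Checking the three conditions: (i) the bags cover all of {a, b, c, d, e, f}; (ii) for each edge, some bag contains both endpoints; (iii) the bags containing any fixed vertex form a subtree. All hold, so the decomposition is valid with width 3 − 1 = 2.

Yes; width 2.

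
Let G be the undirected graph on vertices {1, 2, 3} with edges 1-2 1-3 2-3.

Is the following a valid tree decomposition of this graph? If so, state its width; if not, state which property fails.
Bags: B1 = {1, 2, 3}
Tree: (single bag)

Yes; width 2.

Vertex coverage: the bags together contain {1, 2, 3}, the full vertex set. Edge coverage: each edge of G has both endpoints in at least one bag. Running intersection: for every vertex, the bags containing it form a connected subtree. All three properties hold, so this is a valid tree decomposition of width max|bag| − 1 = 2, and hence tw(G) ≤ 2.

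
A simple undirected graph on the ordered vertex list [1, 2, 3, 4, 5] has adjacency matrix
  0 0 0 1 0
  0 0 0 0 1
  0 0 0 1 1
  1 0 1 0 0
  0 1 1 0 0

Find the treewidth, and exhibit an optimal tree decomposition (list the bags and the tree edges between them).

Treewidth 1.
Bags: B1 = {1, 4}  B2 = {3, 4}  B3 = {3, 5}  B4 = {2, 5}
Tree: B1–B2, B2–B3, B3–B4

Each bag holds 2 vertices, so the decomposition has width 1, which upper-bounds the treewidth. Any graph with an edge has treewidth ≥ 1, and G has the edge 1–4. Therefore the treewidth is 1.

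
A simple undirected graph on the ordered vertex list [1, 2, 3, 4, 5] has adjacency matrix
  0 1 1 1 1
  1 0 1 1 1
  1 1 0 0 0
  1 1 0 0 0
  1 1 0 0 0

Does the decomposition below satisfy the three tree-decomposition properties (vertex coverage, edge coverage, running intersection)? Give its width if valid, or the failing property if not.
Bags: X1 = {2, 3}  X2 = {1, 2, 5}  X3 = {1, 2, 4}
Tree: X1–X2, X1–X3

No — edge (1,3) lies in no bag.

A tree decomposition must satisfy three properties: every vertex lies in some bag; for every edge, both endpoints lie together in some bag; and for every vertex, the bags containing it form a connected subtree. Here edge (1,3) lies in no bag, so the decomposition is invalid.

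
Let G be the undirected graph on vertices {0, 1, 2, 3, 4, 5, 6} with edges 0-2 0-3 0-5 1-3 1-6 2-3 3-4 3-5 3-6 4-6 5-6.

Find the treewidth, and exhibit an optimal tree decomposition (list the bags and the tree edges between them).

The largest bag has 3 vertices, giving width 2; this decomposition certifies tw(G) ≤ 2. For the lower bound, the 3 vertices {0, 2, 3} are pairwise adjacent, and any tree decomposition puts a clique entirely inside one bag — forcing width ≥ 2. The upper and lower bounds meet at 2, so that is the treewidth.

Treewidth 2.
One optimal decomposition is:
Bags: B1 = {3, 5, 6}  B2 = {0, 3, 5}  B3 = {0, 2, 3}  B4 = {1, 3, 6}  B5 = {3, 4, 6}
Tree: B1–B2, B2–B3, B1–B4, B1–B5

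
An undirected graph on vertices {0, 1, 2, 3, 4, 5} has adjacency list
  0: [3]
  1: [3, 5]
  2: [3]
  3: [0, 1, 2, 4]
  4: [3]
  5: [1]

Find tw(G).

A width-1 tree decomposition is:
Bags: B1 = {1, 3}  B2 = {0, 3}  B3 = {1, 5}  B4 = {3, 4}  B5 = {2, 3}
Tree: B1–B2, B1–B3, B2–B4, B2–B5
Each bag holds 2 vertices, so the decomposition has width 1, which upper-bounds the treewidth. Since G has at least one edge (e.g. 3–1), it is not an edgeless graph, so tw(G) ≥ 1. Therefore the treewidth is 1.

1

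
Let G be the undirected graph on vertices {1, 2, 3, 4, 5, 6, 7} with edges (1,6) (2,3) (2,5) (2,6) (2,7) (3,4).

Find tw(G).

A width-1 tree decomposition is:
Bags: B1 = {2, 6}  B2 = {2, 5}  B3 = {1, 6}  B4 = {2, 7}  B5 = {2, 3}  B6 = {3, 4}
Tree: B1–B2, B1–B3, B2–B4, B2–B5, B5–B6
Each bag holds 2 vertices, so the decomposition has width 1, which upper-bounds the treewidth. Since G has at least one edge (e.g. 2–6), it is not an edgeless graph, so tw(G) ≥ 1. Therefore the treewidth is 1.

1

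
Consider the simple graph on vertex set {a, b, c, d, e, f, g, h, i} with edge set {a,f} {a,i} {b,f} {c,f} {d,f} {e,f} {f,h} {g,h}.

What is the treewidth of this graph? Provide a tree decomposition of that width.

Each bag holds 2 vertices, so the decomposition has width 1, which upper-bounds the treewidth. Since G has at least one edge (e.g. d–f), it is not an edgeless graph, so tw(G) ≥ 1. The upper and lower bounds meet at 1, so that is the treewidth.

Treewidth 1.
One optimal decomposition is:
Bags: B1 = {d, f}  B2 = {a, f}  B3 = {a, i}  B4 = {b, f}  B5 = {c, f}  B6 = {e, f}  B7 = {f, h}  B8 = {g, h}
Tree: B1–B2, B2–B3, B1–B4, B1–B5, B5–B6, B6–B7, B7–B8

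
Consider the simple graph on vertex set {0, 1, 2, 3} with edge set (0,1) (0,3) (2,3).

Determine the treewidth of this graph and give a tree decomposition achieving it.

The largest bag has 2 vertices, giving width 1; this decomposition certifies tw(G) ≤ 1. Any graph with an edge has treewidth ≥ 1, and G has the edge 1–0. Therefore the treewidth is 1.

Treewidth 1.
One optimal decomposition is:
Bags: B1 = {0, 1}  B2 = {0, 3}  B3 = {2, 3}
Tree: B1–B2, B2–B3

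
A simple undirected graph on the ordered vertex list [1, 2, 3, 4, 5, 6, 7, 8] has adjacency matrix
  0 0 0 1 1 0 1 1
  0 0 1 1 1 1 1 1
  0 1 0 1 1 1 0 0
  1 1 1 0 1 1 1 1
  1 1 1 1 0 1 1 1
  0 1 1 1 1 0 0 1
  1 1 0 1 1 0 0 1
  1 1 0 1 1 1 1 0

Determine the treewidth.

A width-4 tree decomposition is:
Bags: B1 = {2, 4, 5, 7, 8}  B2 = {2, 4, 5, 6, 8}  B3 = {1, 4, 5, 7, 8}  B4 = {2, 3, 4, 5, 6}
Tree: B1–B2, B1–B3, B2–B4
The largest bag has 5 vertices, giving width 4; this decomposition certifies tw(G) ≤ 4. On the other hand G contains the 5-clique {1, 4, 5, 7, 8}. A clique must lie in a single bag of any decomposition, so no decomposition can have width below 4. Hence tw(G) = 4 exactly.

4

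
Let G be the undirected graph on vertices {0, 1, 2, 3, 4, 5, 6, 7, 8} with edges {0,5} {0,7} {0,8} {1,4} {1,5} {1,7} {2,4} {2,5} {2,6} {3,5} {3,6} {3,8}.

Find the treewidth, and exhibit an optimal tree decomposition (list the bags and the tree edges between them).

Treewidth 3.
One such decomposition:
Bags: B1 = {0, 3, 6, 8}  B2 = {0, 3, 5, 6}  B3 = {0, 2, 5, 6}  B4 = {0, 2, 5, 7}  B5 = {1, 2, 5, 7}  B6 = {1, 2, 4, 7}
Tree: B1–B2, B2–B3, B3–B4, B4–B5, B5–B6

Each bag holds 4 vertices, so the decomposition has width 3, which upper-bounds the treewidth. For the lower bound: the 4 vertex sets {3,6,8}, {0}, {5}, {1,2,4,7} are disjoint, each induces a connected subgraph, and every pair is joined by at least one edge of G. Contracting each set to a single vertex therefore yields K_{4} as a minor, and since treewidth is minor-monotone, tw(G) ≥ tw(K_{4}) = 3. Hence tw(G) = 3 exactly.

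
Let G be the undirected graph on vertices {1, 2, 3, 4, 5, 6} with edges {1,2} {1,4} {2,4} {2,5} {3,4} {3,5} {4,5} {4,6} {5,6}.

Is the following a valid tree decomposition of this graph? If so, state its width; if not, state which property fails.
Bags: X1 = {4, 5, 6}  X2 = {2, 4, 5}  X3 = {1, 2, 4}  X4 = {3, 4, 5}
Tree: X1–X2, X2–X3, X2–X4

Vertex coverage: the bags together contain {1, 2, 3, 4, 5, 6}, the full vertex set. Edge coverage: each edge of G has both endpoints in at least one bag. Running intersection: for every vertex, the bags containing it form a connected subtree. All three properties hold, so this is a valid tree decomposition of width max|bag| − 1 = 2, and hence tw(G) ≤ 2.

Yes; width 2.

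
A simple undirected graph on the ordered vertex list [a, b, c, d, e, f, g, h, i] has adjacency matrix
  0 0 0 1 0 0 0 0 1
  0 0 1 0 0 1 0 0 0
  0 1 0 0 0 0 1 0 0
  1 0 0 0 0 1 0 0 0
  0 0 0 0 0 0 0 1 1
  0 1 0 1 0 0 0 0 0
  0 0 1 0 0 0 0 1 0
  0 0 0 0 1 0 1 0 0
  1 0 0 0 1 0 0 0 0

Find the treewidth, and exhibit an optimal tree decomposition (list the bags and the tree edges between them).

The largest bag has 3 vertices, giving width 2; this decomposition certifies tw(G) ≤ 2. For the lower bound, G contains the cycle i–e–h–g–c–b–f–d–a–i, so G is not a forest; only forests have treewidth ≤ 1, hence tw(G) ≥ 2. Hence tw(G) = 2 exactly.

Treewidth 2.
One such decomposition:
Bags: B1 = {e, h, i}  B2 = {g, h, i}  B3 = {c, g, i}  B4 = {b, c, i}  B5 = {b, f, i}  B6 = {d, f, i}  B7 = {a, d, i}
Tree: B1–B2, B2–B3, B3–B4, B4–B5, B5–B6, B6–B7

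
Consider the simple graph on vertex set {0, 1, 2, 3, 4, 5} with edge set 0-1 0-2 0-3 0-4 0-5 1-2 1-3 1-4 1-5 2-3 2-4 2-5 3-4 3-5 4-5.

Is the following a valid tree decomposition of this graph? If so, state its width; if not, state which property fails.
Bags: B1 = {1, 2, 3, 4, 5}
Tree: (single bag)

No — vertex 0 appears in no bag.

A tree decomposition must satisfy three properties: every vertex lies in some bag; for every edge, both endpoints lie together in some bag; and for every vertex, the bags containing it form a connected subtree. Here vertex 0 appears in no bag, so the decomposition is invalid.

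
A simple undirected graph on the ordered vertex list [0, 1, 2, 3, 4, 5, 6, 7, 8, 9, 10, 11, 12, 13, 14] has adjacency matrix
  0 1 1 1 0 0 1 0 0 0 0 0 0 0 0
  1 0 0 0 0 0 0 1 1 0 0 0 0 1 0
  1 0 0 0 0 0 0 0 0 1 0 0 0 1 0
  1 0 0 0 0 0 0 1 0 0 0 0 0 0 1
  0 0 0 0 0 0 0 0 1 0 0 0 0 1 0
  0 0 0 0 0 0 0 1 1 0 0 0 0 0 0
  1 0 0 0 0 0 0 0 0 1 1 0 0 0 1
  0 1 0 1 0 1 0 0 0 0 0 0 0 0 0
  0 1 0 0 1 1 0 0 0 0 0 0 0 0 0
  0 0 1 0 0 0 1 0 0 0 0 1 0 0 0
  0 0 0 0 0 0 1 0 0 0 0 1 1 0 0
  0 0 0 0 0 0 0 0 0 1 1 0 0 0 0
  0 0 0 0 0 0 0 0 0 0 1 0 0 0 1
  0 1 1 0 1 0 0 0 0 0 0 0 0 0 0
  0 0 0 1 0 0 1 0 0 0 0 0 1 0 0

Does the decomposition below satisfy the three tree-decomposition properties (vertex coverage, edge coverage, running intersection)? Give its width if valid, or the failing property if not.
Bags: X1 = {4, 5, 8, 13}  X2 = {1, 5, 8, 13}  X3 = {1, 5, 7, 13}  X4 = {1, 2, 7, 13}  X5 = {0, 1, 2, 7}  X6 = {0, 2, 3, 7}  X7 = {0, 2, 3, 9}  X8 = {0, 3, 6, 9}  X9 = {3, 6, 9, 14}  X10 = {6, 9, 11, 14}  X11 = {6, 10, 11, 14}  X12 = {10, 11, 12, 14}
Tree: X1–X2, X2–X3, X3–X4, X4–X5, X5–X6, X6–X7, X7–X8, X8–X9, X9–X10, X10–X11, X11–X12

Yes; width 3.

Vertex coverage: the bags together contain {0, 1, 2, 3, 4, 5, 6, 7, 8, 9, 10, 11, 12, 13, 14}, the full vertex set. Edge coverage: each edge of G has both endpoints in at least one bag. Running intersection: for every vertex, the bags containing it form a connected subtree. All three properties hold, so this is a valid tree decomposition of width max|bag| − 1 = 3, and hence tw(G) ≤ 3.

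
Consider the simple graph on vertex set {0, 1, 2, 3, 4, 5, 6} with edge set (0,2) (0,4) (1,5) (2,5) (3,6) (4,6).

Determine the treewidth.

A width-1 tree decomposition is:
Bags: B1 = {3, 6}  B2 = {4, 6}  B3 = {0, 4}  B4 = {0, 2}  B5 = {2, 5}  B6 = {1, 5}
Tree: B1–B2, B2–B3, B3–B4, B4–B5, B5–B6
Every bag has size at most 2, so the width is 2 − 1 = 1 and tw(G) ≤ 1. G has an edge, so its treewidth is at least 1. The upper and lower bounds meet at 1, so that is the treewidth.

1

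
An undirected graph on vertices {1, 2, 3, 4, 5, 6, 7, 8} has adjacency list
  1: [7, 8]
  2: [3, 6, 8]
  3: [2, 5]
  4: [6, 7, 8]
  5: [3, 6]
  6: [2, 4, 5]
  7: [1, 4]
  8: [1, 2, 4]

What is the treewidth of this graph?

2

A width-2 tree decomposition is:
Bags: B1 = {2, 3, 5}  B2 = {2, 5, 6}  B3 = {2, 6, 8}  B4 = {4, 6, 8}  B5 = {1, 4, 8}  B6 = {1, 4, 7}
Tree: B1–B2, B2–B3, B3–B4, B4–B5, B5–B6
The largest bag has 3 vertices, giving width 2; this decomposition certifies tw(G) ≤ 2. The edges 3–5–6–2–3 form a cycle, so G is not a tree and its treewidth is at least 2. The upper and lower bounds meet at 2, so that is the treewidth.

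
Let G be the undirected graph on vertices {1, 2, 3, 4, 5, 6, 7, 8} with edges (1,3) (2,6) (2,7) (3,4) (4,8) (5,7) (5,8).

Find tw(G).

1

A width-1 tree decomposition is:
Bags: B1 = {1, 3}  B2 = {3, 4}  B3 = {4, 8}  B4 = {5, 8}  B5 = {5, 7}  B6 = {2, 7}  B7 = {2, 6}
Tree: B1–B2, B2–B3, B3–B4, B4–B5, B5–B6, B6–B7
The largest bag has 2 vertices, giving width 1; this decomposition certifies tw(G) ≤ 1. G has an edge, so its treewidth is at least 1. Hence tw(G) = 1 exactly.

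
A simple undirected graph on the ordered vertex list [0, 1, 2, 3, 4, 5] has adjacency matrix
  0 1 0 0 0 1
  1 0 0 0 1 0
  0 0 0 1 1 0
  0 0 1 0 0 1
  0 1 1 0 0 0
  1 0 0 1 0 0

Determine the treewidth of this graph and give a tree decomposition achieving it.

Treewidth 2.
Bags: B1 = {0, 3, 5}  B2 = {0, 1, 3}  B3 = {1, 3, 4}  B4 = {2, 3, 4}
Tree: B1–B2, B2–B3, B3–B4

Every bag has size at most 3, so the width is 3 − 1 = 2 and tw(G) ≤ 2. For the lower bound, G contains the cycle 3–5–0–1–4–2–3, so G is not a forest; only forests have treewidth ≤ 1, hence tw(G) ≥ 2. The upper and lower bounds meet at 2, so that is the treewidth.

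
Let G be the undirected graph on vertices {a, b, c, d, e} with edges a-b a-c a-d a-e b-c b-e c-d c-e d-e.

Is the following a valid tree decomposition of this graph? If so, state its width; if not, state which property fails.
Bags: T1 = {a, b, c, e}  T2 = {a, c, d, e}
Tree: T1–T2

Checking the three conditions: (i) the bags cover all of {a, b, c, d, e}; (ii) for each edge, some bag contains both endpoints; (iii) the bags containing any fixed vertex form a subtree. All hold, so the decomposition is valid with width 4 − 1 = 3.

Yes; width 3.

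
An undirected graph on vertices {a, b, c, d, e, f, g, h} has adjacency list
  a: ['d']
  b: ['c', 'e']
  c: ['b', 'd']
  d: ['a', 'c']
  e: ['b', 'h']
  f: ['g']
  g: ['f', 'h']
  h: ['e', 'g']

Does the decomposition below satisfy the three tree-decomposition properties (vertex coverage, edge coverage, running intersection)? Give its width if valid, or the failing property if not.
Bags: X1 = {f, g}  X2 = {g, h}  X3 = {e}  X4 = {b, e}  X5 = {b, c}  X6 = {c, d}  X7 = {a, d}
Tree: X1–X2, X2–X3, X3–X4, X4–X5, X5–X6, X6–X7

No — edge (h,e) lies in no bag.

A tree decomposition must satisfy three properties: every vertex lies in some bag; for every edge, both endpoints lie together in some bag; and for every vertex, the bags containing it form a connected subtree. Here edge (h,e) lies in no bag, so the decomposition is invalid.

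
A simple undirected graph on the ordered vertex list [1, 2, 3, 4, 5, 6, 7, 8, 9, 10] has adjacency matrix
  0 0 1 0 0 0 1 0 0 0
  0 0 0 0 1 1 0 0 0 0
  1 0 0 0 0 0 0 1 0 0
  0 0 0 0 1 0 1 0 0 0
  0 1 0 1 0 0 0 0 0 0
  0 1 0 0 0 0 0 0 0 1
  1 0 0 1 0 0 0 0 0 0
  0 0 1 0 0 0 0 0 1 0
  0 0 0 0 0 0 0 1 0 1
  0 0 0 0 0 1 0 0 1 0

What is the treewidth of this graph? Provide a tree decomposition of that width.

Treewidth 2.
Bags: B1 = {1, 4, 7}  B2 = {1, 4, 5}  B3 = {1, 2, 5}  B4 = {1, 2, 6}  B5 = {1, 6, 10}  B6 = {1, 9, 10}  B7 = {1, 8, 9}  B8 = {1, 3, 8}
Tree: B1–B2, B2–B3, B3–B4, B4–B5, B5–B6, B6–B7, B7–B8

Each bag holds 3 vertices, so the decomposition has width 2, which upper-bounds the treewidth. Since 1–7–4–5–2–6–10–9–8–3–1 is a cycle in G, G is not acyclic. Forests are exactly the graphs of treewidth ≤ 1, so tw(G) ≥ 2. Hence tw(G) = 2 exactly.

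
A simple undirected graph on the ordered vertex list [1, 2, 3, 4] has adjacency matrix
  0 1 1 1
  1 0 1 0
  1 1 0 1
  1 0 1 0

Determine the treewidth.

A width-2 tree decomposition is:
Bags: B1 = {1, 3, 4}  B2 = {1, 2, 3}
Tree: B1–B2
The largest bag has 3 vertices, giving width 2; this decomposition certifies tw(G) ≤ 2. For the lower bound, the 3 vertices {1, 2, 3} are pairwise adjacent, and any tree decomposition puts a clique entirely inside one bag — forcing width ≥ 2. Hence tw(G) = 2 exactly.

2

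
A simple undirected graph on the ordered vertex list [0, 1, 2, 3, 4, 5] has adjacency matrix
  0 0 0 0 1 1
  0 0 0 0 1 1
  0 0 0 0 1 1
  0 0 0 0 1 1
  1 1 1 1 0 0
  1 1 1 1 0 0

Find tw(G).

2

A width-2 tree decomposition is:
Bags: B1 = {1, 4, 5}  B2 = {3, 4, 5}  B3 = {2, 4, 5}  B4 = {0, 4, 5}
Tree: B1–B2, B2–B3, B3–B4
The largest bag has 3 vertices, giving width 2; this decomposition certifies tw(G) ≤ 2. The edges 4–1–5–3–4 form a cycle, so G is not a tree and its treewidth is at least 2. Combining the bounds, tw(G) = 2.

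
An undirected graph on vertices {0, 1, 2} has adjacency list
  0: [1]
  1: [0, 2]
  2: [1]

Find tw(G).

A width-1 tree decomposition is:
Bags: B1 = {0, 1}  B2 = {1, 2}
Tree: B1–B2
The largest bag has 2 vertices, giving width 1; this decomposition certifies tw(G) ≤ 1. Any graph with an edge has treewidth ≥ 1, and G has the edge 0–1. Combining the bounds, tw(G) = 1.

1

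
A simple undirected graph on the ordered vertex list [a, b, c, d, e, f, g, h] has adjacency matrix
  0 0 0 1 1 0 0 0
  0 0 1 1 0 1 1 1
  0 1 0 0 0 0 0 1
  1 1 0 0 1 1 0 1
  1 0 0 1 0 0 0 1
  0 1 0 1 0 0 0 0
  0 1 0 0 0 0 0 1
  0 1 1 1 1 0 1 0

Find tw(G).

A width-2 tree decomposition is:
Bags: B1 = {d, e, h}  B2 = {b, d, h}  B3 = {b, c, h}  B4 = {a, d, e}  B5 = {b, d, f}  B6 = {b, g, h}
Tree: B1–B2, B2–B3, B1–B4, B2–B5, B3–B6
Each bag holds 3 vertices, so the decomposition has width 2, which upper-bounds the treewidth. For the lower bound, the 3 vertices {a, d, e} are pairwise adjacent, and any tree decomposition puts a clique entirely inside one bag — forcing width ≥ 2. Hence tw(G) = 2 exactly.

2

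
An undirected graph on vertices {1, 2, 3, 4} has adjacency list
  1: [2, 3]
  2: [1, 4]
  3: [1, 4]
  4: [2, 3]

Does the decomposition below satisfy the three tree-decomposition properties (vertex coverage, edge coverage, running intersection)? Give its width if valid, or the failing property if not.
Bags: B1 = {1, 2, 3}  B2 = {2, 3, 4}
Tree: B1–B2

Checking the three conditions: (i) the bags cover all of {1, 2, 3, 4}; (ii) for each edge, some bag contains both endpoints; (iii) the bags containing any fixed vertex form a subtree. All hold, so the decomposition is valid with width 3 − 1 = 2.

Yes; width 2.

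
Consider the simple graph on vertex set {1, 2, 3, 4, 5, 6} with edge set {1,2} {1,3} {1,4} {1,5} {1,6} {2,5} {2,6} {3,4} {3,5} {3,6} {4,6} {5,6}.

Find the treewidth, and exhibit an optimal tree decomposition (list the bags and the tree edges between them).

Treewidth 3.
One optimal decomposition is:
Bags: B1 = {1, 2, 5, 6}  B2 = {1, 3, 5, 6}  B3 = {1, 3, 4, 6}
Tree: B1–B2, B2–B3

Each bag holds 4 vertices, so the decomposition has width 3, which upper-bounds the treewidth. On the other hand G contains the 4-clique {1, 2, 5, 6}. A clique must lie in a single bag of any decomposition, so no decomposition can have width below 3. The upper and lower bounds meet at 3, so that is the treewidth.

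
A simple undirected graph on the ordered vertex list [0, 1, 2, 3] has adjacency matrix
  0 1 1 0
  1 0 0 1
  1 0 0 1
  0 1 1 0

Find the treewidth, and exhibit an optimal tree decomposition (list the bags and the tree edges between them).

Treewidth 2.
One optimal decomposition is:
Bags: B1 = {0, 1, 2}  B2 = {1, 2, 3}
Tree: B1–B2

Each bag holds 3 vertices, so the decomposition has width 2, which upper-bounds the treewidth. For the lower bound, G contains the cycle 1–0–2–3–1, so G is not a forest; only forests have treewidth ≤ 1, hence tw(G) ≥ 2. Therefore the treewidth is 2.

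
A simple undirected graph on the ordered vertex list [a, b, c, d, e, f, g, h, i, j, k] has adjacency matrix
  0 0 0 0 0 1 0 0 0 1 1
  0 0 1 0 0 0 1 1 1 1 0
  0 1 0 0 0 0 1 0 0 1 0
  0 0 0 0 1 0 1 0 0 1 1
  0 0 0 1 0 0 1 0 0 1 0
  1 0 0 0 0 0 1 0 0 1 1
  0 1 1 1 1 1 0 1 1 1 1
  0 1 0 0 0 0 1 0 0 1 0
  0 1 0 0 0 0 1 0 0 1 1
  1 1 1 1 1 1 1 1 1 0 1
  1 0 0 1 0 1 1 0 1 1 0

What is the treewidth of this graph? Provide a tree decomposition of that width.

Treewidth 3.
One such decomposition:
Bags: B1 = {b, g, h, j}  B2 = {b, g, i, j}  B3 = {g, i, j, k}  B4 = {d, g, j, k}  B5 = {b, c, g, j}  B6 = {f, g, j, k}  B7 = {a, f, j, k}  B8 = {d, e, g, j}
Tree: B1–B2, B2–B3, B3–B4, B2–B5, B3–B6, B6–B7, B4–B8

Each bag holds 4 vertices, so the decomposition has width 3, which upper-bounds the treewidth. On the other hand G contains the 4-clique {b, g, h, j}. A clique must lie in a single bag of any decomposition, so no decomposition can have width below 3. Hence tw(G) = 3 exactly.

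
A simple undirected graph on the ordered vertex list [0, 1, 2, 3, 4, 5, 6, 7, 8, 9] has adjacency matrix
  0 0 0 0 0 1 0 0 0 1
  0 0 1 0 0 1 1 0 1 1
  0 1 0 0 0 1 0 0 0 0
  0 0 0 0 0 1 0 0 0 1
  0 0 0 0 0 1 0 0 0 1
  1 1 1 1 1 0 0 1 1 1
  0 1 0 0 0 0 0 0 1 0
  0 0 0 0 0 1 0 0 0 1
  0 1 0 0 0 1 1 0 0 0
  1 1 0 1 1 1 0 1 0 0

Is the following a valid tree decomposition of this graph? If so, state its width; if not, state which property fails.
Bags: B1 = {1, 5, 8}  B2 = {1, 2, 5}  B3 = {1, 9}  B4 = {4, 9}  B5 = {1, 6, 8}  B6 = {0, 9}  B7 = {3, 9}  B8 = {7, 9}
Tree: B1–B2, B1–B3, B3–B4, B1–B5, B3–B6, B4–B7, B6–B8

A tree decomposition must satisfy three properties: every vertex lies in some bag; for every edge, both endpoints lie together in some bag; and for every vertex, the bags containing it form a connected subtree. Here edge (5,9) lies in no bag, so the decomposition is invalid.

No — edge (5,9) lies in no bag.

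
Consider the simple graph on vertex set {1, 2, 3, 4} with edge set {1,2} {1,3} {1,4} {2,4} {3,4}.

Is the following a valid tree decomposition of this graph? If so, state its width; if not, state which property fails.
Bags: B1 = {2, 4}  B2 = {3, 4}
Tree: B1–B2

No — vertex 1 appears in no bag.

A tree decomposition must satisfy three properties: every vertex lies in some bag; for every edge, both endpoints lie together in some bag; and for every vertex, the bags containing it form a connected subtree. Here vertex 1 appears in no bag, so the decomposition is invalid.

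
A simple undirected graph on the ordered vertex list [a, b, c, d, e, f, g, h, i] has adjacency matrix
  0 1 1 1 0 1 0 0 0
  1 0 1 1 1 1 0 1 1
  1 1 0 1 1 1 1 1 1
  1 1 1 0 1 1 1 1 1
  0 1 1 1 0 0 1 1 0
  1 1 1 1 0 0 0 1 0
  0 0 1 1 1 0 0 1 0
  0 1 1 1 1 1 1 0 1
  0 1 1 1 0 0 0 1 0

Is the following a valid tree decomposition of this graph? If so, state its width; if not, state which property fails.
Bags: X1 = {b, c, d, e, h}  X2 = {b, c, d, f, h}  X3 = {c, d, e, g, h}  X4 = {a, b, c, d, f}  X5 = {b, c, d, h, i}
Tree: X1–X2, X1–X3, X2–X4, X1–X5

Vertex coverage: the bags together contain {a, b, c, d, e, f, g, h, i}, the full vertex set. Edge coverage: each edge of G has both endpoints in at least one bag. Running intersection: for every vertex, the bags containing it form a connected subtree. All three properties hold, so this is a valid tree decomposition of width max|bag| − 1 = 4, and hence tw(G) ≤ 4.

Yes; width 4.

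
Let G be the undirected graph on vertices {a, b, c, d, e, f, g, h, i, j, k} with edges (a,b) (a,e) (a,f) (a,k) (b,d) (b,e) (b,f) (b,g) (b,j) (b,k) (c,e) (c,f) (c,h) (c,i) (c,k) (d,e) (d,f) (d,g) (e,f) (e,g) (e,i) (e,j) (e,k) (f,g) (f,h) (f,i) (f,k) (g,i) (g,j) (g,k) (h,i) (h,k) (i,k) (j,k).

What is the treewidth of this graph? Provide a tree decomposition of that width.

The largest bag has 5 vertices, giving width 4; this decomposition certifies tw(G) ≤ 4. On the other hand G contains the 5-clique {b, e, g, j, k}. A clique must lie in a single bag of any decomposition, so no decomposition can have width below 4. Hence tw(G) = 4 exactly.

Treewidth 4.
One optimal decomposition is:
Bags: B1 = {e, f, g, i, k}  B2 = {c, e, f, i, k}  B3 = {b, e, f, g, k}  B4 = {c, f, h, i, k}  B5 = {b, d, e, f, g}  B6 = {a, b, e, f, k}  B7 = {b, e, g, j, k}
Tree: B1–B2, B1–B3, B2–B4, B3–B5, B3–B6, B3–B7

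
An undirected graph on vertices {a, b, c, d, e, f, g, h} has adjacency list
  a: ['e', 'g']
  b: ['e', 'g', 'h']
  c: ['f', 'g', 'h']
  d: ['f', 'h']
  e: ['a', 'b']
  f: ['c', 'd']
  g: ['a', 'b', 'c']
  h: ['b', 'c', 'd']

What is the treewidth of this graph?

2

A width-2 tree decomposition is:
Bags: B1 = {d, f, h}  B2 = {c, f, h}  B3 = {b, c, h}  B4 = {b, c, g}  B5 = {b, e, g}  B6 = {a, e, g}
Tree: B1–B2, B2–B3, B3–B4, B4–B5, B5–B6
Each bag holds 3 vertices, so the decomposition has width 2, which upper-bounds the treewidth. The edges d–f–c–h–d form a cycle, so G is not a tree and its treewidth is at least 2. Therefore the treewidth is 2.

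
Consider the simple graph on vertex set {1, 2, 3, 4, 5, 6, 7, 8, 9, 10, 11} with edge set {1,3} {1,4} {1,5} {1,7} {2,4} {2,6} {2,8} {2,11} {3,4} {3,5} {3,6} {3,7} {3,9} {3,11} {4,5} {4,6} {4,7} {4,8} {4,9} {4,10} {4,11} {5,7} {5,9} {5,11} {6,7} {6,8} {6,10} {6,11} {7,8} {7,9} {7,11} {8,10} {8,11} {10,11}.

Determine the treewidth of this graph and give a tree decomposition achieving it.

The largest bag has 5 vertices, giving width 4; this decomposition certifies tw(G) ≤ 4. Conversely, {2, 4, 6, 8, 11} is a clique of size 5, and the vertices of any clique must share a bag in every tree decomposition; so some bag has ≥ 5 vertices and tw(G) ≥ 4. Therefore the treewidth is 4.

Treewidth 4.
Bags: B1 = {1, 3, 4, 5, 7}  B2 = {3, 4, 5, 7, 11}  B3 = {3, 4, 6, 7, 11}  B4 = {4, 6, 7, 8, 11}  B5 = {3, 4, 5, 7, 9}  B6 = {4, 6, 8, 10, 11}  B7 = {2, 4, 6, 8, 11}
Tree: B1–B2, B2–B3, B3–B4, B1–B5, B4–B6, B6–B7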